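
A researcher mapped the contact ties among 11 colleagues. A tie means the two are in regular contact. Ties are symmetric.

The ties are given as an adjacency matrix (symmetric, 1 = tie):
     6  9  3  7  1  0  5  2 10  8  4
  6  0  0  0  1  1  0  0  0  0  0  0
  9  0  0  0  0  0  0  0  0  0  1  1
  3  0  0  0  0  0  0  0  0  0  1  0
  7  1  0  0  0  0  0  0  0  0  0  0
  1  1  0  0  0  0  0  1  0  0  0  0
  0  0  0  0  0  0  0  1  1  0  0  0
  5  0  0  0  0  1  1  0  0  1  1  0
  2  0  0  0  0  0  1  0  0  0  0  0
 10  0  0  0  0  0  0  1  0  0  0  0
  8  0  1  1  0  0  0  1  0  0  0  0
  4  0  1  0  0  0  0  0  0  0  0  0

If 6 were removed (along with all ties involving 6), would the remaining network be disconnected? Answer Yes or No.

Removing 6 leaves {0, 1, 2, 3, 4, 5, 8, 9, and 10} with no path to {7}, so the network splits into 2 components. 6 is a cut vertex.

Yes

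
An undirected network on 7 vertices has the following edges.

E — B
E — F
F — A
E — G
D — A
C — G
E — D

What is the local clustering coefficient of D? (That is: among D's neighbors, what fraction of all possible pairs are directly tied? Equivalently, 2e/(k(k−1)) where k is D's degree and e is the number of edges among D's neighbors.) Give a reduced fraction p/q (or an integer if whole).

D's neighbors: A and E (k = 2).
Possible neighbor pairs: C(2,2) = 1. Edges among them: none → e = 0.
Clustering(D) = 0/1.

0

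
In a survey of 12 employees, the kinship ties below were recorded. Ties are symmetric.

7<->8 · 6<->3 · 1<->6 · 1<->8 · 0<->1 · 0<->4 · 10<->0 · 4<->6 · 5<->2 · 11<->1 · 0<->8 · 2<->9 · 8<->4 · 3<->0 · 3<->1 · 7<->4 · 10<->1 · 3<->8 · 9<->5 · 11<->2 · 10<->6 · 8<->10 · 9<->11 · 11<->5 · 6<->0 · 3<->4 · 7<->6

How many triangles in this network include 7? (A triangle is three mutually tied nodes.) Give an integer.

2

7's neighbors: 4, 6, and 8.
Neighbor pairs that are themselves tied: 7–4–6; 7–4–8. Each forms one triangle with 7, for 2 in total.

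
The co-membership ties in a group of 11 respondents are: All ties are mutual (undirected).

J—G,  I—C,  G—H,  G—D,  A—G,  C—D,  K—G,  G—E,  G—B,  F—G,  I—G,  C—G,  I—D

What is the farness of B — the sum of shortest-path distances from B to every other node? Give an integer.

Distances from B: A:2, C:2, D:2, E:2, F:2, G:1, H:2, I:2, J:2, K:2.
Sum = 2 + 2 + 2 + 2 + 2 + 1 + 2 + 2 + 2 + 2 = 19.

19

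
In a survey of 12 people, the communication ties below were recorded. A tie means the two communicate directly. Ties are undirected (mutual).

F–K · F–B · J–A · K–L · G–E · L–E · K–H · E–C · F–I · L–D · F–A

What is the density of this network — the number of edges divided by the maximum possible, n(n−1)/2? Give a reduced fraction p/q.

1/6

There are 11 edges and 12 nodes, so the maximum possible is C(12,2) = 66.
Density = 11/66 = 1/6.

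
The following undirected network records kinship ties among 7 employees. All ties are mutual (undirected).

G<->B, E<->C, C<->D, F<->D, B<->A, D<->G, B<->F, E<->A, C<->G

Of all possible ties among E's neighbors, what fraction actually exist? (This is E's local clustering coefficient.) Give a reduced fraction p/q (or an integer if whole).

0

E's neighbors: A and C (k = 2).
Possible neighbor pairs: C(2,2) = 1. Edges among them: none → e = 0.
Clustering(E) = 0/1.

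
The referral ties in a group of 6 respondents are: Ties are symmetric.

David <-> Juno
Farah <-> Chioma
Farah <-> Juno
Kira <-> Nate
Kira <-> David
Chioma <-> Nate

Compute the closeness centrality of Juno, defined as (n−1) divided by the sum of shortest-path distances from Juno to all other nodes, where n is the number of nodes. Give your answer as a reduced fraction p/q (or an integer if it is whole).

5/9

Distances from Juno: Chioma:2, David:1, Farah:1, Kira:2, Nate:3. Sum = 9.
n = 6, so closeness = 5/9.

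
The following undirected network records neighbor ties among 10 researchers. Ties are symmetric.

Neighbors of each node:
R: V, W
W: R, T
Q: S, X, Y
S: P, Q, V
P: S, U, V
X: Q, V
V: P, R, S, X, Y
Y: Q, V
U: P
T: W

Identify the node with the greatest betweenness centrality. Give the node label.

Unnormalized betweenness of each node: P:8, Q:3/2, R:14, S:10/3, T:0, U:0, V:47/2, W:8, X:4/3, Y:4/3.
V has the largest value, 47/2, making it the main broker — the node through which the most shortest paths run.

V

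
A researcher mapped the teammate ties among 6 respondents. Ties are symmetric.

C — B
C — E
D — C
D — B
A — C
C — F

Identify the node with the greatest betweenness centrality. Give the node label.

Unnormalized betweenness of each node: A:0, B:0, C:9, D:0, E:0, F:0.
C has the largest value, 9, making it the main broker — the node through which the most shortest paths run.

C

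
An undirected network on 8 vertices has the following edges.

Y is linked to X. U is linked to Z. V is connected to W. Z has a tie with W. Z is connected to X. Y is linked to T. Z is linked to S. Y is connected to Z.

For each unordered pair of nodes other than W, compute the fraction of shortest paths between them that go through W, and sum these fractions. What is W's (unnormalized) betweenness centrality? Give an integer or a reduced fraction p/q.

6

Pairs whose geodesics pass through W — V–Y: 1; V–Z: 1; V–U: 1; V–T: 1; V–X: 1; V–S: 1.
All other pairs contribute 0.
Summing the contributions gives betweenness(W) = 6.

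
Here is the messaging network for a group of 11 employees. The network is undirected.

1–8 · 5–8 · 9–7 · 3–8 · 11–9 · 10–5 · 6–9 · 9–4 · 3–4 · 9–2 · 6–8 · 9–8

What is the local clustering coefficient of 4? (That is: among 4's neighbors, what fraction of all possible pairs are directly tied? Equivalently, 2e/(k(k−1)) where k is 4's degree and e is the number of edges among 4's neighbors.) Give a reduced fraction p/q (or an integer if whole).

4's neighbors: 3 and 9 (k = 2).
Possible neighbor pairs: C(2,2) = 1. Edges among them: none → e = 0.
Clustering(4) = 0/1.

0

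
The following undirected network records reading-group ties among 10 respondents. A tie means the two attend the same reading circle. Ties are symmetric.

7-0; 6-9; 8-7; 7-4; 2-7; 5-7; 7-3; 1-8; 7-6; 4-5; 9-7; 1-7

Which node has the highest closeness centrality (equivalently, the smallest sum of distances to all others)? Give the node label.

7

Farness (sum of distances to all others) for each node — 0:17, 1:16, 2:17, 3:17, 4:16, 5:16, 6:16, 7:9, 8:16, 9:16.
The smallest farness is 9, for 7, so 7 has the highest closeness.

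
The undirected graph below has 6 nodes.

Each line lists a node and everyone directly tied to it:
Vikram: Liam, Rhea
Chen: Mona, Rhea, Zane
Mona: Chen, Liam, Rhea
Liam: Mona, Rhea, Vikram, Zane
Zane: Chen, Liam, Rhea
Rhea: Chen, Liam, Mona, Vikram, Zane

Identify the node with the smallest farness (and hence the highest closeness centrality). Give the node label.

Farness (sum of distances to all others) for each node — Chen:7, Liam:6, Mona:7, Rhea:5, Vikram:8, Zane:7.
The smallest farness is 5, for Rhea, so Rhea has the highest closeness.

Rhea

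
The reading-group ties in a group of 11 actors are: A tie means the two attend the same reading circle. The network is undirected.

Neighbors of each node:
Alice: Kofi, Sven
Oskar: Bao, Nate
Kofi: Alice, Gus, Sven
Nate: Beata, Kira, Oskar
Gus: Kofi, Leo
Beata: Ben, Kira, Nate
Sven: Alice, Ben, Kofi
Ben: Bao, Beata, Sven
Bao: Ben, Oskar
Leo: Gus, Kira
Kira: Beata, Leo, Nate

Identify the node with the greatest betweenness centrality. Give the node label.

Ben

Unnormalized betweenness of each node: Alice:0, Bao:4, Beata:8, Ben:16, Gus:5, Kira:17/2, Kofi:13/2, Leo:6, Nate:5, Oskar:2, Sven:12.
Ben has the largest value, 16, making it the main broker — the node through which the most shortest paths run.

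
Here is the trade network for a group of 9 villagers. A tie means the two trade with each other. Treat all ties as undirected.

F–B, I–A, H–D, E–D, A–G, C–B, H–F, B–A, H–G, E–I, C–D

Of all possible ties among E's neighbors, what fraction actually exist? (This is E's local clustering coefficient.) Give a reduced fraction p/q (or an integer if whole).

0

E's neighbors: D and I (k = 2).
Possible neighbor pairs: C(2,2) = 1. Edges among them: none → e = 0.
Clustering(E) = 0/1.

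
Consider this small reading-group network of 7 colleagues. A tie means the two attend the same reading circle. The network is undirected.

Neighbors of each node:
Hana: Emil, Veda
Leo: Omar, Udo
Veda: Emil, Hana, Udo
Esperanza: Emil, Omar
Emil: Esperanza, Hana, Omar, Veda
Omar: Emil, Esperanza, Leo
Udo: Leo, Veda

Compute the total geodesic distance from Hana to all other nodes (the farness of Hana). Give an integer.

Distances from Hana: Emil:1, Esperanza:2, Leo:3, Omar:2, Udo:2, Veda:1.
Sum = 1 + 2 + 3 + 2 + 2 + 1 = 11.

11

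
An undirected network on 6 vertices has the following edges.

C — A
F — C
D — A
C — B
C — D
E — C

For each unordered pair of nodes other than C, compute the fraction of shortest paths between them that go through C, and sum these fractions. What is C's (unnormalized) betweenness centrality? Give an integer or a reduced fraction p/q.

9

Pairs whose geodesics pass through C — A–B: 1; A–E: 1; A–F: 1; D–B: 1; D–E: 1; D–F: 1; B–E: 1; B–F: 1; E–F: 1.
All other pairs contribute 0.
Summing the contributions gives betweenness(C) = 9.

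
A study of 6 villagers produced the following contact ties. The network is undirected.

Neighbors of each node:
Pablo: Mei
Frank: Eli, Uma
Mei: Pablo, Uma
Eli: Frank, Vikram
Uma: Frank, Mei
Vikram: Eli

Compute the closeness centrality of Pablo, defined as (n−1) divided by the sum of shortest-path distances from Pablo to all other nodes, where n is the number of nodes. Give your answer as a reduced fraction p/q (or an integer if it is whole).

1/3

Distances from Pablo: Eli:4, Frank:3, Mei:1, Uma:2, Vikram:5. Sum = 15.
n = 6, so closeness = 5/15 = 1/3.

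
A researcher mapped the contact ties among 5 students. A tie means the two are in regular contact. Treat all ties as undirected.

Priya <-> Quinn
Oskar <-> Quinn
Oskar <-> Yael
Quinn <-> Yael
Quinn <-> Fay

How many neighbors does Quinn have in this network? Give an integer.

4

Quinn is directly tied to Fay, Oskar, Priya, and Yael. That is 4 neighbors, so the degree of Quinn is 4.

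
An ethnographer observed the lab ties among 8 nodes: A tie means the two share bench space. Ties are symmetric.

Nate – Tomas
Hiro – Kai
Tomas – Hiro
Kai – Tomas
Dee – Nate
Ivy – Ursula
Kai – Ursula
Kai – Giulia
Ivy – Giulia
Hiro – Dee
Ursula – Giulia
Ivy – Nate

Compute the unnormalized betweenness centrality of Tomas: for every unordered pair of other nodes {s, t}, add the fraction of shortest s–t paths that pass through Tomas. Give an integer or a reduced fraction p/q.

Pairs whose geodesics pass through Tomas — Kai–Nate: 1; Hiro–Nate: 1/2; Hiro–Ivy: 1/4.
All other pairs contribute 0.
Summing the contributions gives betweenness(Tomas) = 7/4.

7/4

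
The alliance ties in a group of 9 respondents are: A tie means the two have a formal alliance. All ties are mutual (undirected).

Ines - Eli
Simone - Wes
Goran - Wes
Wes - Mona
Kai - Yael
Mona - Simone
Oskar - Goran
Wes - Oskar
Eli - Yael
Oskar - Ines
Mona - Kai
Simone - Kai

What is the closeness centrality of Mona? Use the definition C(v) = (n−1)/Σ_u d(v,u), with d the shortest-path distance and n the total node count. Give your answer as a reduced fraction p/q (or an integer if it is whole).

Distances from Mona: Eli:3, Goran:2, Ines:3, Kai:1, Oskar:2, Simone:1, Wes:1, Yael:2. Sum = 15.
n = 9, so closeness = 8/15.

8/15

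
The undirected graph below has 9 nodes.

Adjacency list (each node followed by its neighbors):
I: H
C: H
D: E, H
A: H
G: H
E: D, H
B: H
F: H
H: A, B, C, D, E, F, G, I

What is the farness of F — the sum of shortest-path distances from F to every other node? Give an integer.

15

Distances from F: A:2, B:2, C:2, D:2, E:2, G:2, H:1, I:2.
Sum = 2 + 2 + 2 + 2 + 2 + 2 + 1 + 2 = 15.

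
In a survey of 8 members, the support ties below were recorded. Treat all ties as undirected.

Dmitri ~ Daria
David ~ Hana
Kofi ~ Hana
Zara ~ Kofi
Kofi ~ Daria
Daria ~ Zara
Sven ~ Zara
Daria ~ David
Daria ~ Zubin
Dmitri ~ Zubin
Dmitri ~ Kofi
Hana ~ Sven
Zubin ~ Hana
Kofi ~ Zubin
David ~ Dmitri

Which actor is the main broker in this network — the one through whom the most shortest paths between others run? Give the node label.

Unnormalized betweenness of each node: Daria:43/15, David:13/15, Dmitri:2/3, Hana:113/30, Kofi:77/30, Sven:1/2, Zara:19/10, Zubin:13/15.
Hana has the largest value, 113/30, making it the main broker — the node through which the most shortest paths run.

Hana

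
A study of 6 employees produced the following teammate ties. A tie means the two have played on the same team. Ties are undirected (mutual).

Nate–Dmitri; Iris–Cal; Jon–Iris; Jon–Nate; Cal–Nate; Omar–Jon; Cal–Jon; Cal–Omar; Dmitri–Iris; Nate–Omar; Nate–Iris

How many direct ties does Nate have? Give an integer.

Nate is directly tied to Cal, Dmitri, Iris, Jon, and Omar. That is 5 neighbors, so the degree of Nate is 5.

5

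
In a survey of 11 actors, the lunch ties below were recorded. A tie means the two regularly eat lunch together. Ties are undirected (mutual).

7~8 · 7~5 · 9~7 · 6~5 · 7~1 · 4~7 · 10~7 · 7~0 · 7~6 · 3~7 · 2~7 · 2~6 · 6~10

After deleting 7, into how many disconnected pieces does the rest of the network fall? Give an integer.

Without 7, the remaining ties split the others into: {4}; {3}; {0}; {2, 5, 6, 10}; {9}; {8}; {1}.
That's 7 separate components.

7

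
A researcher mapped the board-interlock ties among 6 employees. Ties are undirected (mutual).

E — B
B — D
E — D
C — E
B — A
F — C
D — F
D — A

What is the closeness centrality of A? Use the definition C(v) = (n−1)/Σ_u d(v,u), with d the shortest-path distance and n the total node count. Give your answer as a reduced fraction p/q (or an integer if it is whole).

5/9

Distances from A: B:1, C:3, D:1, E:2, F:2. Sum = 9.
n = 6, so closeness = 5/9.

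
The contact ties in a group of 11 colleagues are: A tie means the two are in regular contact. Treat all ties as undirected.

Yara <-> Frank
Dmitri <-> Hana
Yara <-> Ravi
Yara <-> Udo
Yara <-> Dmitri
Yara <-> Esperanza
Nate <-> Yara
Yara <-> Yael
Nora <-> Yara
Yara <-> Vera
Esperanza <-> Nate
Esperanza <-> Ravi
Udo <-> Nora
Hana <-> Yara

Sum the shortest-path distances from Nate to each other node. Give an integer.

18

Distances from Nate: Dmitri:2, Esperanza:1, Frank:2, Hana:2, Nora:2, Ravi:2, Udo:2, Vera:2, Yael:2, Yara:1.
Sum = 2 + 1 + 2 + 2 + 2 + 2 + 2 + 2 + 2 + 1 = 18.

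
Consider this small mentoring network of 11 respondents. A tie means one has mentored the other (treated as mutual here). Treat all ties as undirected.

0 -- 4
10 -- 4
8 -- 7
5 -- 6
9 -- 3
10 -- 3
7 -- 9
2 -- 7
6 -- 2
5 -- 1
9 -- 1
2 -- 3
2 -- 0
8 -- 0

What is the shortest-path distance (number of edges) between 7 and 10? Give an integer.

One shortest route is 7 – 2 – 3 – 10, which uses 3 edges, and at distance 2 from 7 we only reach {0, 1, 3, 6}, which does not include 10. So d(7,10) = 3.

3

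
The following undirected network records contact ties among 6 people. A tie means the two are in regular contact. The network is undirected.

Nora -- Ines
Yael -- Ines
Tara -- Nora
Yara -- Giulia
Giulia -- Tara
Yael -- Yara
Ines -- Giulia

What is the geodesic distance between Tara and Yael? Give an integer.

3

One shortest route is Tara – Giulia – Yara – Yael, which uses 3 edges, and at distance 2 from Tara we only reach {Ines, Yara}, which does not include Yael. So d(Tara,Yael) = 3.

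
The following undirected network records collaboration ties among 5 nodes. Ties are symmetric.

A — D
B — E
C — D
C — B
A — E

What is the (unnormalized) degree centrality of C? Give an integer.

2

C is directly tied to B and D. That is 2 neighbors, so the degree of C is 2.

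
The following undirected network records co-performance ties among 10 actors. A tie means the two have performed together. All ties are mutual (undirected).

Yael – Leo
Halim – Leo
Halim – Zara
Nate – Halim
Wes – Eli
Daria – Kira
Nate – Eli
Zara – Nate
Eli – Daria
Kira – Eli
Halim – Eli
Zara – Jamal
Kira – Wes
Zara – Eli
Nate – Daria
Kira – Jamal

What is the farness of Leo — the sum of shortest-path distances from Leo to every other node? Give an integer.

20

Distances from Leo: Daria:3, Eli:2, Halim:1, Jamal:3, Kira:3, Nate:2, Wes:3, Yael:1, Zara:2.
Sum = 3 + 2 + 1 + 3 + 3 + 2 + 3 + 1 + 2 = 20.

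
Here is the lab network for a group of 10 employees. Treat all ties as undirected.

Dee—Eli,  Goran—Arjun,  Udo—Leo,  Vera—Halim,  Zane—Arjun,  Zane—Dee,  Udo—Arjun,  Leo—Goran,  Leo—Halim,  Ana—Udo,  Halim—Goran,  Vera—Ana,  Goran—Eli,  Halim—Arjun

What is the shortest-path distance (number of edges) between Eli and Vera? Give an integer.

One shortest route is Eli – Goran – Halim – Vera, which uses 3 edges, and at distance 2 from Eli we only reach {Arjun, Halim, Leo, Zane}, which does not include Vera. So d(Eli,Vera) = 3.

3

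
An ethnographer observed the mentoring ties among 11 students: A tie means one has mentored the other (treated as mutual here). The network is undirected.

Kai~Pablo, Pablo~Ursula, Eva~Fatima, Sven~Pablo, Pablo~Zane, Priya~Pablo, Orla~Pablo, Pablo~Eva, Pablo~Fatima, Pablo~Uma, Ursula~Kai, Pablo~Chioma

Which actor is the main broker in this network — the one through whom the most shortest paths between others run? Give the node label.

Unnormalized betweenness of each node: Chioma:0, Eva:0, Fatima:0, Kai:0, Orla:0, Pablo:43, Priya:0, Sven:0, Uma:0, Ursula:0, Zane:0.
Pablo has the largest value, 43, making it the main broker — the node through which the most shortest paths run.

Pablo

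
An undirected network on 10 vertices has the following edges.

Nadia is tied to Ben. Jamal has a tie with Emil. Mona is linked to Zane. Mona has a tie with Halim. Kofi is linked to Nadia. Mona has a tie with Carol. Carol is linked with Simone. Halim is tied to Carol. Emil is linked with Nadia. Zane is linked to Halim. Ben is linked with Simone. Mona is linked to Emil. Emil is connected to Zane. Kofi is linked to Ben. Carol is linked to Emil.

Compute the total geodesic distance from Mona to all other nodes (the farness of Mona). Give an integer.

Distances from Mona: Ben:3, Carol:1, Emil:1, Halim:1, Jamal:2, Kofi:3, Nadia:2, Simone:2, Zane:1.
Sum = 3 + 1 + 1 + 1 + 2 + 3 + 2 + 2 + 1 = 16.

16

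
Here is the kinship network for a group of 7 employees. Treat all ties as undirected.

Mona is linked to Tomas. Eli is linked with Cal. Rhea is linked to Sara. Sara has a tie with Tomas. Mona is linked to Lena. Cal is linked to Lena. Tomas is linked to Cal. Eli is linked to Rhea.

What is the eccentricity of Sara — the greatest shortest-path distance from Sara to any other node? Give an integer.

3

Distances from Sara: Cal:2, Eli:2, Lena:3, Mona:2, Rhea:1, Tomas:1.
The largest is 3 (to Lena), so the eccentricity of Sara is 3.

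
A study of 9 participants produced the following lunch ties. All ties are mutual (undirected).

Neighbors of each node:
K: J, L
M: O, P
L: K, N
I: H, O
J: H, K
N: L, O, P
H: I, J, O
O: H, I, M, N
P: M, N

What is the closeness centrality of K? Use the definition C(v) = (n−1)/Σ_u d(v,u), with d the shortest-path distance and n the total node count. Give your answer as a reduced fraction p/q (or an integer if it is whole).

Distances from K: H:2, I:3, J:1, L:1, M:4, N:2, O:3, P:3. Sum = 19.
n = 9, so closeness = 8/19.

8/19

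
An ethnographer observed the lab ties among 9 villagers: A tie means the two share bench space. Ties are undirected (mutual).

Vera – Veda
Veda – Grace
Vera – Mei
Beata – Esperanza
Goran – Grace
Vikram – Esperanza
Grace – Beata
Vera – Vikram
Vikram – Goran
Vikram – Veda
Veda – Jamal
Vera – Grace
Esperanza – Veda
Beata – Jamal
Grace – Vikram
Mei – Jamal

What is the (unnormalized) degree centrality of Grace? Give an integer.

5

Grace is directly tied to Beata, Goran, Veda, Vera, and Vikram. That is 5 neighbors, so the degree of Grace is 5.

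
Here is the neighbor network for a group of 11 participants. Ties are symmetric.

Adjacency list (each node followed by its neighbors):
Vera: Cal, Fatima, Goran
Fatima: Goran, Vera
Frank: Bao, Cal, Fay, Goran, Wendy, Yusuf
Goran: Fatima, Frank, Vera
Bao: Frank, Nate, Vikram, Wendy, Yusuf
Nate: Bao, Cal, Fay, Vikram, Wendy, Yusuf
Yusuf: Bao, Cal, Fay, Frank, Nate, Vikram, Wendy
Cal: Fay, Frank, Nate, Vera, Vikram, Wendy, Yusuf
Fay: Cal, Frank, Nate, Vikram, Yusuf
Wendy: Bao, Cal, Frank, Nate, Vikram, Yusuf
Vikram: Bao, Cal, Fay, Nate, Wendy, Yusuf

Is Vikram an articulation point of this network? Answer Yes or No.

No

Even without Vikram, every remaining node can still reach every other (the residual graph is connected), so Vikram is not a cut vertex.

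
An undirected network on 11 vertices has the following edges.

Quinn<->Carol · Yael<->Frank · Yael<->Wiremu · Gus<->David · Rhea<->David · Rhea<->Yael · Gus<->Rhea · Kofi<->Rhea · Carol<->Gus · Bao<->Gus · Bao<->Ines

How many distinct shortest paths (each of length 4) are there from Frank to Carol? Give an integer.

The shortest distance is 4, and the only length-4 path is Frank–Yael–Rhea–Gus–Carol. So there is exactly 1 shortest path.

1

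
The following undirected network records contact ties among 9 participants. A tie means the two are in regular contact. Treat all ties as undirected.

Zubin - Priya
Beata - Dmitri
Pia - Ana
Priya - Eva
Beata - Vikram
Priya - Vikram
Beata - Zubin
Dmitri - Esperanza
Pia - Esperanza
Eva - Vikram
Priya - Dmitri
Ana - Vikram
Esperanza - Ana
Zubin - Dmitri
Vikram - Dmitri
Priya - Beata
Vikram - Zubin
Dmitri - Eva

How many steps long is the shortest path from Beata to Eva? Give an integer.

2

One shortest route is Beata – Dmitri – Eva, which uses 2 edges, and Beata and Eva are not directly tied, so nothing shorter exists. So d(Beata,Eva) = 2.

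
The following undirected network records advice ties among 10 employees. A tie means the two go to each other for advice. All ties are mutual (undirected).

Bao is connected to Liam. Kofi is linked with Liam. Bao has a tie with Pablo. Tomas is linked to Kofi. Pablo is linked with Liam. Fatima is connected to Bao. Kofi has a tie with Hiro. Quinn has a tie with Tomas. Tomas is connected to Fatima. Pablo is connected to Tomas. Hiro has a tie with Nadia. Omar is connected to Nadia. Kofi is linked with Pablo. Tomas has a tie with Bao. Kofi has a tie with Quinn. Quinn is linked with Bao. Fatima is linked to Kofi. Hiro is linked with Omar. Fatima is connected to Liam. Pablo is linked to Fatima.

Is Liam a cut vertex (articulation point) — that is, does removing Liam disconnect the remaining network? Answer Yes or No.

Even without Liam, every remaining node can still reach every other (the residual graph is connected), so Liam is not a cut vertex.

No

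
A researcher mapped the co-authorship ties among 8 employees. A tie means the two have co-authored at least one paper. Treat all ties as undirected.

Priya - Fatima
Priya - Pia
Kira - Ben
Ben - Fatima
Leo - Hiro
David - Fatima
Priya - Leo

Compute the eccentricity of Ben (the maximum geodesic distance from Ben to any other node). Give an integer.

Distances from Ben: David:2, Fatima:1, Hiro:4, Kira:1, Leo:3, Pia:3, Priya:2.
The largest is 4 (to Hiro), so the eccentricity of Ben is 4.

4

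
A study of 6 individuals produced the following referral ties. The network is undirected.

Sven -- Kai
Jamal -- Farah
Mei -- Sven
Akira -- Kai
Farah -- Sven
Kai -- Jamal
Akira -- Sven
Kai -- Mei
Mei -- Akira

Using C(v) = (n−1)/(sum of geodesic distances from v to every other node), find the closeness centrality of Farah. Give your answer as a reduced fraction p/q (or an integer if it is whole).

Distances from Farah: Akira:2, Jamal:1, Kai:2, Mei:2, Sven:1. Sum = 8.
n = 6, so closeness = 5/8.

5/8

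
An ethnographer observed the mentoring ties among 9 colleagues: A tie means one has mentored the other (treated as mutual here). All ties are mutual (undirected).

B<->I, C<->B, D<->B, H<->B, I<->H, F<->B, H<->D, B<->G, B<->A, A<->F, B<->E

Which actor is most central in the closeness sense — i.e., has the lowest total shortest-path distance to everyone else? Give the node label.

B

Farness (sum of distances to all others) for each node — A:14, B:8, C:15, D:14, E:15, F:14, G:15, H:13, I:14.
The smallest farness is 8, for B, so B has the highest closeness.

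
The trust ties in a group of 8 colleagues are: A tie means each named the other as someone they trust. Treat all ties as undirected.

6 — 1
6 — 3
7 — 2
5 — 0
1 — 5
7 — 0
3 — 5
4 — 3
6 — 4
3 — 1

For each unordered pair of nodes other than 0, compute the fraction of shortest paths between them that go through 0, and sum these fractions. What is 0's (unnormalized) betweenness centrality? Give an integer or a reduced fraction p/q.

Pairs whose geodesics pass through 0 — 2–3: 1; 2–1: 1; 2–6: 2/2; 2–5: 1; 2–4: 1; 7–3: 1; 7–1: 1; 7–6: 2/2; 7–5: 1; 7–4: 1.
All other pairs contribute 0.
Summing the contributions gives betweenness(0) = 10.

10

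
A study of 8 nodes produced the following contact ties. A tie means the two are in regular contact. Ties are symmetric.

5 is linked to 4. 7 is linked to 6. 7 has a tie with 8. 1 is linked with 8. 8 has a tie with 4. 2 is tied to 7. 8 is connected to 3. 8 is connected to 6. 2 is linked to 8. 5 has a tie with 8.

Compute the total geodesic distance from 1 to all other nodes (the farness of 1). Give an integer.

13

Distances from 1: 2:2, 3:2, 4:2, 5:2, 6:2, 7:2, 8:1.
Sum = 2 + 2 + 2 + 2 + 2 + 2 + 1 = 13.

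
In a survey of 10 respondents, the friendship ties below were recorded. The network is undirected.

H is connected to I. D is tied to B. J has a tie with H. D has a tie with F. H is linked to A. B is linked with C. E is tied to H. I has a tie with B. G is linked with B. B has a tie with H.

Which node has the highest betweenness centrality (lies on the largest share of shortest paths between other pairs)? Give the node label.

B

Unnormalized betweenness of each node: A:0, B:25, C:0, D:8, E:0, F:0, G:0, H:21, I:0, J:0.
B has the largest value, 25, making it the main broker — the node through which the most shortest paths run.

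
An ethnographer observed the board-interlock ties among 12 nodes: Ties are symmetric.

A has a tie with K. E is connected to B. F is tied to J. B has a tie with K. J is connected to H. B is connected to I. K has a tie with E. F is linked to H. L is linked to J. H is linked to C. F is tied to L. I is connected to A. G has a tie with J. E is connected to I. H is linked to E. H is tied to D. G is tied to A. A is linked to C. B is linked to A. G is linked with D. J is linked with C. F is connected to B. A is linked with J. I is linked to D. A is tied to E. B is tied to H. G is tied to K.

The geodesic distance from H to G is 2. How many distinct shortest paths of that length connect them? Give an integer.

2

The shortest distance is 2. The length-2 paths are: H–D–G; H–J–G.
That gives 2 distinct shortest paths.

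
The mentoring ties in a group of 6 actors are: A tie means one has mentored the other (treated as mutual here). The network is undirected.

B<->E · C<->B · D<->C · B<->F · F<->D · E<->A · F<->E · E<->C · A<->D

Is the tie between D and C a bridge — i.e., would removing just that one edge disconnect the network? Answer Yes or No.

Even without that edge, D still reaches C via D – F – B – C, so the network stays connected. Not a bridge.

No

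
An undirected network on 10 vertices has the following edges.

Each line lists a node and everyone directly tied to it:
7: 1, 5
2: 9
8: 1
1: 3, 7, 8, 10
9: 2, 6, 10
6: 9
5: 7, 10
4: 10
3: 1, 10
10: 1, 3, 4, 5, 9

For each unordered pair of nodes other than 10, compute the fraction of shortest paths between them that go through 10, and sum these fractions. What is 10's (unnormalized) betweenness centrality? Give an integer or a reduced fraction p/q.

25

Pairs whose geodesics pass through 10 — 5–4: 1; 5–2: 1; 5–8: 1/2; 5–1: 1/2; 5–6: 1; 5–3: 1; 5–9: 1; 4–2: 1; 4–8: 1; 4–1: 1; 4–7: 2/2; 4–6: 1; 4–3: 1; 4–9: 1 … (+12 more pairs).
All other pairs contribute 0.
Summing the contributions gives betweenness(10) = 25.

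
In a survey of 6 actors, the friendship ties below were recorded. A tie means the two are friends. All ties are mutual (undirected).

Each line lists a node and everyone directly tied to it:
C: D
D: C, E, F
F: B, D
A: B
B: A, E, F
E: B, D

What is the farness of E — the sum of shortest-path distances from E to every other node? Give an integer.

Distances from E: A:2, B:1, C:2, D:1, F:2.
Sum = 2 + 1 + 2 + 1 + 2 = 8.

8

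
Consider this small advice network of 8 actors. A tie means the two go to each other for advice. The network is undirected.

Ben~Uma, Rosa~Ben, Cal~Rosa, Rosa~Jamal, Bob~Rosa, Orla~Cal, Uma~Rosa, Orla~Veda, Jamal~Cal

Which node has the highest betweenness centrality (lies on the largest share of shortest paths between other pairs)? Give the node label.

Unnormalized betweenness of each node: Ben:0, Bob:0, Cal:10, Jamal:0, Orla:6, Rosa:14, Uma:0, Veda:0.
Rosa has the largest value, 14, making it the main broker — the node through which the most shortest paths run.

Rosa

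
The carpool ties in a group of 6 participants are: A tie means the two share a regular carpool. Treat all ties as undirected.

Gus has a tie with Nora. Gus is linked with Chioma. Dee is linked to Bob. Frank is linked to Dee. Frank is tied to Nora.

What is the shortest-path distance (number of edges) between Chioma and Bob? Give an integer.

5

One shortest route is Chioma – Gus – Nora – Frank – Dee – Bob, which uses 5 edges, and at distance 4 from Chioma we only reach {Dee}, which does not include Bob. So d(Chioma,Bob) = 5.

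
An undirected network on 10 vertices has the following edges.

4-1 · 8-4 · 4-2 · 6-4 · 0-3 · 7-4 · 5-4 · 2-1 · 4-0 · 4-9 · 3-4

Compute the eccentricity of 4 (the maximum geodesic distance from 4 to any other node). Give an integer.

1

Distances from 4: 0:1, 1:1, 2:1, 3:1, 5:1, 6:1, 7:1, 8:1, 9:1.
The largest is 1 (to 6, 2, 5, 7, 3, 8, 9, 1, and 0), so the eccentricity of 4 is 1.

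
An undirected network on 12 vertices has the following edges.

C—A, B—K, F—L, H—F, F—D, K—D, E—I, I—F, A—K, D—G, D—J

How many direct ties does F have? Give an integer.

F is directly tied to D, H, I, and L. That is 4 neighbors, so the degree of F is 4.

4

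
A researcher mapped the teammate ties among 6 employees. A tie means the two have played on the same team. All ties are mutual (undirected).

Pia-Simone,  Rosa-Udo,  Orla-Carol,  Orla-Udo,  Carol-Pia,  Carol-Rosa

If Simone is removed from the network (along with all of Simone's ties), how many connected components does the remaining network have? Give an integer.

1

Simone's neighbors (Pia) remain reachable from one another through other ties, so the rest of the network stays in one piece.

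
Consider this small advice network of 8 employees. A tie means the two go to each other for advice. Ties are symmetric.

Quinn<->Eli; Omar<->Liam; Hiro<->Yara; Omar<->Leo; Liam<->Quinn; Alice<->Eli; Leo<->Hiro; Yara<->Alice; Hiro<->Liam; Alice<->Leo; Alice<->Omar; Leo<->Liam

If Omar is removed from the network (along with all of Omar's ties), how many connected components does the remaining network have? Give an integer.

Omar's neighbors (Alice, Leo, and Liam) remain reachable from one another through other ties, so the rest of the network stays in one piece.

1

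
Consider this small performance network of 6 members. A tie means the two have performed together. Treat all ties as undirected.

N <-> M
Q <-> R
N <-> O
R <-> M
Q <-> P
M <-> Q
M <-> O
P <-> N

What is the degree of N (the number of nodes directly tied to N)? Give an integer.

N is directly tied to M, O, and P. That is 3 neighbors, so the degree of N is 3.

3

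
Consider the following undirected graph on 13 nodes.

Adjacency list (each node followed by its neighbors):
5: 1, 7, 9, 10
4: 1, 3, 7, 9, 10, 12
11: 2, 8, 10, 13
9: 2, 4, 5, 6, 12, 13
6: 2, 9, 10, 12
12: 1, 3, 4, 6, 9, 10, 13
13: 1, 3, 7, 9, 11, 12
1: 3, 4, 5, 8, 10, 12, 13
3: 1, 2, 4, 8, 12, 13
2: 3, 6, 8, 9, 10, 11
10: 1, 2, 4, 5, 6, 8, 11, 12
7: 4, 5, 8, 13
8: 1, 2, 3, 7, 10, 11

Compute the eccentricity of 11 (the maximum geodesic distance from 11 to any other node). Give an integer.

Distances from 11: 1:2, 2:1, 3:2, 4:2, 5:2, 6:2, 7:2, 8:1, 9:2, 10:1, 12:2, 13:1.
The largest is 2 (to 9, 6, 3, 4, 1, 12, 5, and 7), so the eccentricity of 11 is 2.

2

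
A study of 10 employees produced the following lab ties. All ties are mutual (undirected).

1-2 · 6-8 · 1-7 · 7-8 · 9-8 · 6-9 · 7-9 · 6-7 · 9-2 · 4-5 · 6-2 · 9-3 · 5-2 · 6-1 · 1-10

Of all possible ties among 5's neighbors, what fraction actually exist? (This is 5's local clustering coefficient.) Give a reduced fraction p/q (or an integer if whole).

5's neighbors: 2 and 4 (k = 2).
Possible neighbor pairs: C(2,2) = 1. Edges among them: none → e = 0.
Clustering(5) = 0/1.

0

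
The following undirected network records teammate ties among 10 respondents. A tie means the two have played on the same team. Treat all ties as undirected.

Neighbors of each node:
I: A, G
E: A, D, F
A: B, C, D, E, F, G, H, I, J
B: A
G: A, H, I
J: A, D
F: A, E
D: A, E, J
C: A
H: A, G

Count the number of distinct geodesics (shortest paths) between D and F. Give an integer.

2

The shortest distance is 2. The length-2 paths are: D–A–F; D–E–F.
That gives 2 distinct shortest paths.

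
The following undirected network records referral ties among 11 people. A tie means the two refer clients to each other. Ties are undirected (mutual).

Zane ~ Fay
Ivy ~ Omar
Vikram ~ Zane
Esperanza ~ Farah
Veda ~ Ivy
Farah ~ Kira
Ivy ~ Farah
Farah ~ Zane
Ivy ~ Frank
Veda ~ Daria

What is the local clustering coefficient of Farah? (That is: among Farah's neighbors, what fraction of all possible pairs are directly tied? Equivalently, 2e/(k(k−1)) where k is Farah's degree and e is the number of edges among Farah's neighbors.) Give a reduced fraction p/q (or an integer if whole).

Farah's neighbors: Esperanza, Ivy, Kira, and Zane (k = 4).
Possible neighbor pairs: C(4,2) = 6. Edges among them: none → e = 0.
Clustering(Farah) = 0/6 = 0.

0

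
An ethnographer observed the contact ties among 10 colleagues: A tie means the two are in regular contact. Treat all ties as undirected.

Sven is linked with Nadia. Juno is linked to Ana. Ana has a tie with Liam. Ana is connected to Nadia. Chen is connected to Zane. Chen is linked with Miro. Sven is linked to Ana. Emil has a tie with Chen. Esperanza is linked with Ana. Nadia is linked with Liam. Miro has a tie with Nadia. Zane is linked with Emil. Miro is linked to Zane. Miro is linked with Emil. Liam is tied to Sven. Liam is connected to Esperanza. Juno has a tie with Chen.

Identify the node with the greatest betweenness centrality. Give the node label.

Unnormalized betweenness of each node: Ana:53/6, Chen:14/3, Emil:0, Esperanza:0, Juno:14/3, Liam:13/6, Miro:31/3, Nadia:34/3, Sven:0, Zane:0.
Nadia has the largest value, 34/3, making it the main broker — the node through which the most shortest paths run.

Nadia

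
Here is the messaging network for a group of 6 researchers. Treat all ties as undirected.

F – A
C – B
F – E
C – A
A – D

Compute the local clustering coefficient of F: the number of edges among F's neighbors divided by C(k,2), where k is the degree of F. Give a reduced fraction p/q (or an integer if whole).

F's neighbors: A and E (k = 2).
Possible neighbor pairs: C(2,2) = 1. Edges among them: none → e = 0.
Clustering(F) = 0/1.

0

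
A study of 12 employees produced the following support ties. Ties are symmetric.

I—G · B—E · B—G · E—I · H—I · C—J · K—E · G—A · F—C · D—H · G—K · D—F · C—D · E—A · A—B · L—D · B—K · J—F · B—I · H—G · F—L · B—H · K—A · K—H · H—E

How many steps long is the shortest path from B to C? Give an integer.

One shortest route is B – H – D – C, which uses 3 edges, and at distance 2 from B we only reach {D}, which does not include C. So d(B,C) = 3.

3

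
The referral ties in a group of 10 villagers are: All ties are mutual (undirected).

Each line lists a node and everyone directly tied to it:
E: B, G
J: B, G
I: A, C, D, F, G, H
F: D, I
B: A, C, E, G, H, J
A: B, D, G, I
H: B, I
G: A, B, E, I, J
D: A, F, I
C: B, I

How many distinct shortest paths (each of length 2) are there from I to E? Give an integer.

1

The shortest distance is 2, and the only length-2 path is I–G–E. So there is exactly 1 shortest path.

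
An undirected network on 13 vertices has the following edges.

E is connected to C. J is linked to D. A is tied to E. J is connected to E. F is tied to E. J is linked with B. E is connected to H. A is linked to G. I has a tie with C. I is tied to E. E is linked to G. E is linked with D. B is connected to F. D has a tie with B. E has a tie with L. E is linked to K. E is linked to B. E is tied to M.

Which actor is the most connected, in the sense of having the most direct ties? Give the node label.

Degrees — A:2, B:4, C:2, D:3, E:12, F:2, G:2, H:1, I:2, J:3, K:1, L:1, M:1.
The maximum is 12, attained only by E.

E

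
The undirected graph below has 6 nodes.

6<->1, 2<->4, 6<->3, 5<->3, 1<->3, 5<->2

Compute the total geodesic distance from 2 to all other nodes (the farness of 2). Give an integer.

10

Distances from 2: 1:3, 3:2, 4:1, 5:1, 6:3.
Sum = 3 + 2 + 1 + 1 + 3 = 10.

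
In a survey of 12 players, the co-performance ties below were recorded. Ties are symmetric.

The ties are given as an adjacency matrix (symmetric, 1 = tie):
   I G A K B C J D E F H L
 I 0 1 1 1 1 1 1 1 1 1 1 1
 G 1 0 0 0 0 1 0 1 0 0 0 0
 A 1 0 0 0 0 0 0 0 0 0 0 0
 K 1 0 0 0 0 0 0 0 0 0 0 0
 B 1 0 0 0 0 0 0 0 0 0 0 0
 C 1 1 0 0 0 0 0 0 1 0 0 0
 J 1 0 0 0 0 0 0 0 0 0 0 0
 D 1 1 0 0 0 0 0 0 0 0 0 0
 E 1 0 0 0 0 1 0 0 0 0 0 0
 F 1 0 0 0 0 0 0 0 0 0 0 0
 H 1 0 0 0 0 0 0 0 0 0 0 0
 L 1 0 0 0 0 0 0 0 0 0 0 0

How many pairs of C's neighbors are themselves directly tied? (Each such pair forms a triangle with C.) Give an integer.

2

C's neighbors: E, G, and I.
Neighbor pairs that are themselves tied: C–E–I; C–G–I. Each forms one triangle with C, for 2 in total.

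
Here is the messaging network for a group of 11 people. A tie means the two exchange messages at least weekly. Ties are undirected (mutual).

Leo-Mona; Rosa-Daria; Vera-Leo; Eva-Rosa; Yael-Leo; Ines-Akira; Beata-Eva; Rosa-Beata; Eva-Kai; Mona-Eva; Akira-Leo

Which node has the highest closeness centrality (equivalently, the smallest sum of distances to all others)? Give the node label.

Mona

Farness (sum of distances to all others) for each node — Akira:28, Beata:28, Daria:36, Eva:21, Ines:37, Kai:30, Leo:21, Mona:20, Rosa:27, Vera:30, Yael:30.
The smallest farness is 20, for Mona, so Mona has the highest closeness.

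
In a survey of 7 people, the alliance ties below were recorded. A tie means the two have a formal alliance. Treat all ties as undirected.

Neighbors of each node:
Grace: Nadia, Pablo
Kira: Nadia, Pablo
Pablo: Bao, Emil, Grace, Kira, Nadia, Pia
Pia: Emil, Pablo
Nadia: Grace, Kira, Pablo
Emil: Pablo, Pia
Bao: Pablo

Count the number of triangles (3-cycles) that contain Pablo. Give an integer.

3

Pablo's neighbors: Bao, Emil, Grace, Kira, Nadia, and Pia.
Neighbor pairs that are themselves tied: Pablo–Emil–Pia; Pablo–Grace–Nadia; Pablo–Kira–Nadia. Each forms one triangle with Pablo, for 3 in total.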